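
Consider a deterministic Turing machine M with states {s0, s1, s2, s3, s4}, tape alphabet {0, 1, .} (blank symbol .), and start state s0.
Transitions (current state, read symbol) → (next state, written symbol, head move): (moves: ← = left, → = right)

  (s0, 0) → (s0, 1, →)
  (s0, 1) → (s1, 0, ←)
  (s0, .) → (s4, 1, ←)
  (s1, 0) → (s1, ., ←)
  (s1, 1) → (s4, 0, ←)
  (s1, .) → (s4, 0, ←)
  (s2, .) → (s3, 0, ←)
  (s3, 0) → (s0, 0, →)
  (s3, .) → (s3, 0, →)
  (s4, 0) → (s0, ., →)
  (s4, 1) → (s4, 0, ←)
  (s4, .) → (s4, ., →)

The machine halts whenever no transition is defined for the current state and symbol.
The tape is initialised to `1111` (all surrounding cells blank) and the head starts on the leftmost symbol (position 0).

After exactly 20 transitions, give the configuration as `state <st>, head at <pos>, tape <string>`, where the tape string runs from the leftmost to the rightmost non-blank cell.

state=s0 head=0 tape=..[1]111.   (s0,1)→(s1,0,←)
state=s1 head=-1 tape=.[.]0111.   (s1,.)→(s4,0,←)
state=s4 head=-2 tape=[.]00111.   (s4,.)→(s4,.,→)
state=s4 head=-1 tape=.[0]0111.   (s4,0)→(s0,.,→)
state=s0 head=0 tape=..[0]111.   (s0,0)→(s0,1,→)
state=s0 head=1 tape=..1[1]11.   (s0,1)→(s1,0,←)
state=s1 head=0 tape=..[1]011.   (s1,1)→(s4,0,←)
state=s4 head=-1 tape=.[.]0011.   (s4,.)→(s4,.,→)
state=s4 head=0 tape=..[0]011.   (s4,0)→(s0,.,→)
state=s0 head=1 tape=...[0]11.   (s0,0)→(s0,1,→)
state=s0 head=2 tape=...1[1]1.   (s0,1)→(s1,0,←)
state=s1 head=1 tape=...[1]01.   (s1,1)→(s4,0,←)
state=s4 head=0 tape=..[.]001.   (s4,.)→(s4,.,→)
state=s4 head=1 tape=...[0]01.   (s4,0)→(s0,.,→)
state=s0 head=2 tape=....[0]1.   (s0,0)→(s0,1,→)
state=s0 head=3 tape=....1[1].   (s0,1)→(s1,0,←)
state=s1 head=2 tape=....[1]0.   (s1,1)→(s4,0,←)
state=s4 head=1 tape=...[.]00.   (s4,.)→(s4,.,→)
state=s4 head=2 tape=....[0]0.   (s4,0)→(s0,.,→)
state=s0 head=3 tape=.....[0].   (s0,0)→(s0,1,→)
state=s0 head=4 tape=.....1[.]
After 20 steps: state s0, head at 4, tape 1.

state s0, head at 4, tape 1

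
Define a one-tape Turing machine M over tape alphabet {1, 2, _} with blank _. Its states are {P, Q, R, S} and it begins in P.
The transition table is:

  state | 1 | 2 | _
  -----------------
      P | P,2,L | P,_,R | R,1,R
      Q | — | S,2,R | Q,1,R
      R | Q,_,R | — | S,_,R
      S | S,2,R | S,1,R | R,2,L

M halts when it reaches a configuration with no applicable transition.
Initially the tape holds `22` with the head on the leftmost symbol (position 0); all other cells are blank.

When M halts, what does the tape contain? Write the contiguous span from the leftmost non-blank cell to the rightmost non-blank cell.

1__22

P | [2]2_____   read 2 → write _, move R, go to P
P | _[2]_____   read 2 → write _, move R, go to P
P | __[_]____   read _ → write 1, move R, go to R
R | __1[_]___   read _ → write _, move R, go to S
S | __1_[_]__   read _ → write 2, move L, go to R
R | __1[_]2__   read _ → write _, move R, go to S
S | __1_[2]__   read 2 → write 1, move R, go to S
S | __1_1[_]_   read _ → write 2, move L, go to R
R | __1_[1]2_   read 1 → write _, move R, go to Q
Q | __1__[2]_   read 2 → write 2, move R, go to S
S | __1__2[_]   read _ → write 2, move L, go to R
R | __1__[2]2
The non-blank tape span at halt is 1__22.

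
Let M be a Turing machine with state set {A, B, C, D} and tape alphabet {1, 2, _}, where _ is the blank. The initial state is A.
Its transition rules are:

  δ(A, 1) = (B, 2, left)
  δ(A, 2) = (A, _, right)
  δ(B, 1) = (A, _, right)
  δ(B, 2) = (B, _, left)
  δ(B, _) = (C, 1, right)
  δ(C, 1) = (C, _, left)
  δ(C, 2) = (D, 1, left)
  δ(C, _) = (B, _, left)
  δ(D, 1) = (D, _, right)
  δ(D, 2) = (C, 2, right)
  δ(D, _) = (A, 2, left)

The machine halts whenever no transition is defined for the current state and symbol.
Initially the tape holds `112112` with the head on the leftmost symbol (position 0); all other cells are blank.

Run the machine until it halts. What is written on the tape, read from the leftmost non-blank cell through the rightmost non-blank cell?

A | _[1]12112   read 1 → write 2, move left, go to B
B | [_]212112   read _ → write 1, move right, go to C
C | 1[2]12112   read 2 → write 1, move left, go to D
D | [1]112112   read 1 → write _, move right, go to D
D | _[1]12112   read 1 → write _, move right, go to D
D | __[1]2112   read 1 → write _, move right, go to D
D | ___[2]112   read 2 → write 2, move right, go to C
C | ___2[1]12   read 1 → write _, move left, go to C
C | ___[2]_12   read 2 → write 1, move left, go to D
D | __[_]1_12   read _ → write 2, move left, go to A
A | _[_]21_12
The non-blank tape span at halt is 21_12.

21_12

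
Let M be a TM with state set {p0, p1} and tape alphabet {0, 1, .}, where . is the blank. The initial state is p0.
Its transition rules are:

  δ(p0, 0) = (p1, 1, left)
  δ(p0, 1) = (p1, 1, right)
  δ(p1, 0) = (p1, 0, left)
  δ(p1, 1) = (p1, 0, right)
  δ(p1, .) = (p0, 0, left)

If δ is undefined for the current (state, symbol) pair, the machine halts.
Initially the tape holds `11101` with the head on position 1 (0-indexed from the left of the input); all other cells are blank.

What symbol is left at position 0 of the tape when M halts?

0

state=p0 head=1 tape=..1[1]101   (p0,1)→(p1,1,right)
state=p1 head=2 tape=..11[1]01   (p1,1)→(p1,0,right)
state=p1 head=3 tape=..110[0]1   (p1,0)→(p1,0,left)
state=p1 head=2 tape=..11[0]01   (p1,0)→(p1,0,left)
state=p1 head=1 tape=..1[1]001   (p1,1)→(p1,0,right)
state=p1 head=2 tape=..10[0]01   (p1,0)→(p1,0,left)
state=p1 head=1 tape=..1[0]001   (p1,0)→(p1,0,left)
state=p1 head=0 tape=..[1]0001   (p1,1)→(p1,0,right)
state=p1 head=1 tape=..0[0]001   (p1,0)→(p1,0,left)
state=p1 head=0 tape=..[0]0001   (p1,0)→(p1,0,left)
state=p1 head=-1 tape=.[.]00001   (p1,.)→(p0,0,left)
state=p0 head=-2 tape=[.]000001
Cell 0 holds 0 when M halts.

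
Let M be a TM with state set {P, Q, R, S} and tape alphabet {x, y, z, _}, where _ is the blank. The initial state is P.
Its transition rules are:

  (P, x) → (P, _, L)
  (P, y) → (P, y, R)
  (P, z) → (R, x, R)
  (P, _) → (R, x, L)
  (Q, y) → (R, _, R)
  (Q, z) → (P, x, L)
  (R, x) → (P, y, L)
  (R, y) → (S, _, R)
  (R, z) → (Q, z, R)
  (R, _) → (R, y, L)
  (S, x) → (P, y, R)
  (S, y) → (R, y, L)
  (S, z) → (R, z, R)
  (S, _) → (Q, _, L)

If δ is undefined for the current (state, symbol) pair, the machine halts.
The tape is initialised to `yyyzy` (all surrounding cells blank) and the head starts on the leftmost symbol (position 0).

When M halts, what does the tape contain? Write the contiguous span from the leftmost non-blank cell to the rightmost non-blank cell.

yyyx

P | [y]yyzy_   read y → write y, move R, go to P
P | y[y]yzy_   read y → write y, move R, go to P
P | yy[y]zy_   read y → write y, move R, go to P
P | yyy[z]y_   read z → write x, move R, go to R
R | yyyx[y]_   read y → write _, move R, go to S
S | yyyx_[_]   read _ → write _, move L, go to Q
Q | yyyx[_]_
The non-blank tape span at halt is yyyx.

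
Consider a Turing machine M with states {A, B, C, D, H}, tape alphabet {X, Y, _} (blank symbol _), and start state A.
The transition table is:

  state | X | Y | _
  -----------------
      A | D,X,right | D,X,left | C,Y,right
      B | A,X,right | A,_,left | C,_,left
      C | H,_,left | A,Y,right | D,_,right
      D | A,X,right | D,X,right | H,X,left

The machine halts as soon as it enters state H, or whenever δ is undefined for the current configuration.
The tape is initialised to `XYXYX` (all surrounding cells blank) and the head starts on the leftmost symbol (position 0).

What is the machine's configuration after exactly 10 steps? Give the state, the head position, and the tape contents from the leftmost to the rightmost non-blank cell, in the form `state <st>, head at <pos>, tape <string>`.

state H, head at 6, tape XXXXXY_X

A | [X]YXYX___   read X → write X, move right, go to D
D | X[Y]XYX___   read Y → write X, move right, go to D
D | XX[X]YX___   read X → write X, move right, go to A
A | XXX[Y]X___   read Y → write X, move left, go to D
D | XX[X]XX___   read X → write X, move right, go to A
A | XXX[X]X___   read X → write X, move right, go to D
D | XXXX[X]___   read X → write X, move right, go to A
A | XXXXX[_]__   read _ → write Y, move right, go to C
C | XXXXXY[_]_   read _ → write _, move right, go to D
D | XXXXXY_[_]   read _ → write X, move left, go to H
H | XXXXXY[_]X
After 10 steps: state H, head at 6, tape XXXXXY_X.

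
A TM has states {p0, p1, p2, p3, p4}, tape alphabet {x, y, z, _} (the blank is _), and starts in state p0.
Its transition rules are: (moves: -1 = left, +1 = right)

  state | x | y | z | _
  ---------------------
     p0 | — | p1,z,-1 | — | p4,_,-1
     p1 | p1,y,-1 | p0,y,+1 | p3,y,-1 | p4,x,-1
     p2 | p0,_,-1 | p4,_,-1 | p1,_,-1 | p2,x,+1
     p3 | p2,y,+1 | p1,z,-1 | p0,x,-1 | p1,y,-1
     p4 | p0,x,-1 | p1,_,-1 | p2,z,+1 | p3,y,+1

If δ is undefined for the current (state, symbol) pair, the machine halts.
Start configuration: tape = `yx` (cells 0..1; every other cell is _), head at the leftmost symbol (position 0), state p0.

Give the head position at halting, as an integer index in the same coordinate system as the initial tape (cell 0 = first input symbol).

p0 | ____[y]x   read y → write z, move -1, go to p1
p1 | ___[_]zx   read _ → write x, move -1, go to p4
p4 | __[_]xzx   read _ → write y, move +1, go to p3
p3 | __y[x]zx   read x → write y, move +1, go to p2
p2 | __yy[z]x   read z → write _, move -1, go to p1
p1 | __y[y]_x   read y → write y, move +1, go to p0
p0 | __yy[_]x   read _ → write _, move -1, go to p4
p4 | __y[y]_x   read y → write _, move -1, go to p1
p1 | __[y]__x   read y → write y, move +1, go to p0
p0 | __y[_]_x   read _ → write _, move -1, go to p4
p4 | __[y]__x   read y → write _, move -1, go to p1
p1 | _[_]___x   read _ → write x, move -1, go to p4
p4 | [_]x___x   read _ → write y, move +1, go to p3
p3 | y[x]___x   read x → write y, move +1, go to p2
p2 | yy[_]__x   read _ → write x, move +1, go to p2
p2 | yyx[_]_x   read _ → write x, move +1, go to p2
p2 | yyxx[_]x   read _ → write x, move +1, go to p2
p2 | yyxxx[x]   read x → write _, move -1, go to p0
p0 | yyxx[x]_
At halt the head is at cell 0.

0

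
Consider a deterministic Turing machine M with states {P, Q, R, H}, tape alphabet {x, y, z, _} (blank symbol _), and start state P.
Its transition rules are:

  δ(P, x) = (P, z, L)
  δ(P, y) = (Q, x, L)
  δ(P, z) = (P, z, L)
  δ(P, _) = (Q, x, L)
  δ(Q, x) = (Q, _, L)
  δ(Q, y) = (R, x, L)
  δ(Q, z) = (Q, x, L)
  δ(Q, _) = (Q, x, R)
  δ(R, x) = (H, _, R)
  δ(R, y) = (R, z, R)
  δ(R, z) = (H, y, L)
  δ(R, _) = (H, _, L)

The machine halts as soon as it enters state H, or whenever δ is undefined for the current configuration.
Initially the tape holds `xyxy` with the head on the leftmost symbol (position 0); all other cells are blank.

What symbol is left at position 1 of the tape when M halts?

P | _____[x]yxy   read x → write z, move L, go to P
P | ____[_]zyxy   read _ → write x, move L, go to Q
Q | ___[_]xzyxy   read _ → write x, move R, go to Q
Q | ___x[x]zyxy   read x → write _, move L, go to Q
Q | ___[x]_zyxy   read x → write _, move L, go to Q
Q | __[_]__zyxy   read _ → write x, move R, go to Q
Q | __x[_]_zyxy   read _ → write x, move R, go to Q
Q | __xx[_]zyxy   read _ → write x, move R, go to Q
Q | __xxx[z]yxy   read z → write x, move L, go to Q
Q | __xx[x]xyxy   read x → write _, move L, go to Q
Q | __x[x]_xyxy   read x → write _, move L, go to Q
Q | __[x]__xyxy   read x → write _, move L, go to Q
Q | _[_]___xyxy   read _ → write x, move R, go to Q
Q | _x[_]__xyxy   read _ → write x, move R, go to Q
Q | _xx[_]_xyxy   read _ → write x, move R, go to Q
Q | _xxx[_]xyxy   read _ → write x, move R, go to Q
Q | _xxxx[x]yxy   read x → write _, move L, go to Q
Q | _xxx[x]_yxy   read x → write _, move L, go to Q
Q | _xx[x]__yxy   read x → write _, move L, go to Q
Q | _x[x]___yxy   read x → write _, move L, go to Q
Q | _[x]____yxy   read x → write _, move L, go to Q
Q | [_]_____yxy   read _ → write x, move R, go to Q
Q | x[_]____yxy   read _ → write x, move R, go to Q
Q | xx[_]___yxy   read _ → write x, move R, go to Q
Q | xxx[_]__yxy   read _ → write x, move R, go to Q
Q | xxxx[_]_yxy   read _ → write x, move R, go to Q
Q | xxxxx[_]yxy   read _ → write x, move R, go to Q
Q | xxxxxx[y]xy   read y → write x, move L, go to R
R | xxxxx[x]xxy   read x → write _, move R, go to H
H | xxxxx_[x]xy
Cell 1 holds x when M halts.

x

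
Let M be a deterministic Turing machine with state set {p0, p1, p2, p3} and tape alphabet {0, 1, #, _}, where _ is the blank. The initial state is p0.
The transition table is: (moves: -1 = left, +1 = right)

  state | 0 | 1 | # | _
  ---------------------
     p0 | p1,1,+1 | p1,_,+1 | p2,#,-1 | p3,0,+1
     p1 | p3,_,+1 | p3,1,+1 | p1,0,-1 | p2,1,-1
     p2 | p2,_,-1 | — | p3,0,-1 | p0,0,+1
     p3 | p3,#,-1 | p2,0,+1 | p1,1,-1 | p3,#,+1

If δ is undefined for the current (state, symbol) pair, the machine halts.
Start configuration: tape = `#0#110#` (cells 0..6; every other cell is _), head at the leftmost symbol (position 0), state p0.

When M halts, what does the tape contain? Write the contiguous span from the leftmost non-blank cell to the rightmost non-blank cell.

0__0111110#

p0 | ____[#]0#110#   read # → write #, move -1, go to p2
p2 | ___[_]#0#110#   read _ → write 0, move +1, go to p0
p0 | ___0[#]0#110#   read # → write #, move -1, go to p2
p2 | ___[0]#0#110#   read 0 → write _, move -1, go to p2
p2 | __[_]_#0#110#   read _ → write 0, move +1, go to p0
p0 | __0[_]#0#110#   read _ → write 0, move +1, go to p3
p3 | __00[#]0#110#   read # → write 1, move -1, go to p1
p1 | __0[0]10#110#   read 0 → write _, move +1, go to p3
p3 | __0_[1]0#110#   read 1 → write 0, move +1, go to p2
p2 | __0_0[0]#110#   read 0 → write _, move -1, go to p2
p2 | __0_[0]_#110#   read 0 → write _, move -1, go to p2
p2 | __0[_]__#110#   read _ → write 0, move +1, go to p0
p0 | __00[_]_#110#   read _ → write 0, move +1, go to p3
p3 | __000[_]#110#   read _ → write #, move +1, go to p3
p3 | __000#[#]110#   read # → write 1, move -1, go to p1
p1 | __000[#]1110#   read # → write 0, move -1, go to p1
p1 | __00[0]01110#   read 0 → write _, move +1, go to p3
p3 | __00_[0]1110#   read 0 → write #, move -1, go to p3
p3 | __00[_]#1110#   read _ → write #, move +1, go to p3
p3 | __00#[#]1110#   read # → write 1, move -1, go to p1
p1 | __00[#]11110#   read # → write 0, move -1, go to p1
p1 | __0[0]011110#   read 0 → write _, move +1, go to p3
p3 | __0_[0]11110#   read 0 → write #, move -1, go to p3
p3 | __0[_]#11110#   read _ → write #, move +1, go to p3
p3 | __0#[#]11110#   read # → write 1, move -1, go to p1
p1 | __0[#]111110#   read # → write 0, move -1, go to p1
p1 | __[0]0111110#   read 0 → write _, move +1, go to p3
p3 | ___[0]111110#   read 0 → write #, move -1, go to p3
p3 | __[_]#111110#   read _ → write #, move +1, go to p3
p3 | __#[#]111110#   read # → write 1, move -1, go to p1
p1 | __[#]1111110#   read # → write 0, move -1, go to p1
p1 | _[_]01111110#   read _ → write 1, move -1, go to p2
p2 | [_]101111110#   read _ → write 0, move +1, go to p0
p0 | 0[1]01111110#   read 1 → write _, move +1, go to p1
p1 | 0_[0]1111110#   read 0 → write _, move +1, go to p3
p3 | 0__[1]111110#   read 1 → write 0, move +1, go to p2
p2 | 0__0[1]11110#
The non-blank tape span at halt is 0__0111110#.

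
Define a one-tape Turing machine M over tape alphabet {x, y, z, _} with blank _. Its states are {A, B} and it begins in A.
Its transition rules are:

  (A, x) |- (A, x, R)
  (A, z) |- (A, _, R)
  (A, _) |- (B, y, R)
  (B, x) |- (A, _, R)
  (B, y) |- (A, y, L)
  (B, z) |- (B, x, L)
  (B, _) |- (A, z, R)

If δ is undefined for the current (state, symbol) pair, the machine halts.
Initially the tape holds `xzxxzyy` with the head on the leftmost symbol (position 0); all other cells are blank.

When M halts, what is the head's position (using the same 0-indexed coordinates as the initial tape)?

A | [x]zxxzyy   read x → write x, move R, go to A
A | x[z]xxzyy   read z → write _, move R, go to A
A | x_[x]xzyy   read x → write x, move R, go to A
A | x_x[x]zyy   read x → write x, move R, go to A
A | x_xx[z]yy   read z → write _, move R, go to A
A | x_xx_[y]y
At halt the head is at cell 5.

5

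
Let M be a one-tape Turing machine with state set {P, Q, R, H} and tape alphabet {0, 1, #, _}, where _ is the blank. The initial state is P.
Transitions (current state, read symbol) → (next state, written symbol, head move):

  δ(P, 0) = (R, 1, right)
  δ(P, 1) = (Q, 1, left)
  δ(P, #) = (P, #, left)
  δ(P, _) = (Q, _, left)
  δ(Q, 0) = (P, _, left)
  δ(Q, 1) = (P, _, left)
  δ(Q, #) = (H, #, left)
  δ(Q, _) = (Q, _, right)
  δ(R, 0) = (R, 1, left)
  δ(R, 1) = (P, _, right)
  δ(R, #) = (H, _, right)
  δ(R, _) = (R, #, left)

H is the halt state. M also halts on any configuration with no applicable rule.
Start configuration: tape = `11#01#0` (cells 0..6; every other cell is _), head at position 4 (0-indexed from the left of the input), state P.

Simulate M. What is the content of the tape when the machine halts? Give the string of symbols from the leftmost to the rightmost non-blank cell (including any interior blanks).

P | __11#0[1]#0   read 1 → write 1, move left, go to Q
Q | __11#[0]1#0   read 0 → write _, move left, go to P
P | __11[#]_1#0   read # → write #, move left, go to P
P | __1[1]#_1#0   read 1 → write 1, move left, go to Q
Q | __[1]1#_1#0   read 1 → write _, move left, go to P
P | _[_]_1#_1#0   read _ → write _, move left, go to Q
Q | [_]__1#_1#0   read _ → write _, move right, go to Q
Q | _[_]_1#_1#0   read _ → write _, move right, go to Q
Q | __[_]1#_1#0   read _ → write _, move right, go to Q
Q | ___[1]#_1#0   read 1 → write _, move left, go to P
P | __[_]_#_1#0   read _ → write _, move left, go to Q
Q | _[_]__#_1#0   read _ → write _, move right, go to Q
Q | __[_]_#_1#0   read _ → write _, move right, go to Q
Q | ___[_]#_1#0   read _ → write _, move right, go to Q
Q | ____[#]_1#0   read # → write #, move left, go to H
H | ___[_]#_1#0
The non-blank tape span at halt is #_1#0.

#_1#0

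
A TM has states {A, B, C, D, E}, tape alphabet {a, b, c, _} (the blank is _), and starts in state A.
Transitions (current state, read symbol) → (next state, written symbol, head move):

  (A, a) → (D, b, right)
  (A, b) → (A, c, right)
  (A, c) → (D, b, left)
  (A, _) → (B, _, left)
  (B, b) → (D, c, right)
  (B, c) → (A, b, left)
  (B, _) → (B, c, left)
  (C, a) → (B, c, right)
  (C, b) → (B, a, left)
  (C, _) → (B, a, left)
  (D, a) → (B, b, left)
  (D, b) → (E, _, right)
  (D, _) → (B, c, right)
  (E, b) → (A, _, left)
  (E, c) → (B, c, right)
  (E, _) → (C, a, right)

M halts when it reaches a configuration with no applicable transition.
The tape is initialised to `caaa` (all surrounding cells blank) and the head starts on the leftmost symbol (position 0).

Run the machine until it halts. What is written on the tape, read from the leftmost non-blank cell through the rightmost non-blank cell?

cc_aaaa

state=A head=0 tape=___[c]aaa   (A,c)→(D,b,left)
state=D head=-1 tape=__[_]baaa   (D,_)→(B,c,right)
state=B head=0 tape=__c[b]aaa   (B,b)→(D,c,right)
state=D head=1 tape=__cc[a]aa   (D,a)→(B,b,left)
state=B head=0 tape=__c[c]baa   (B,c)→(A,b,left)
state=A head=-1 tape=__[c]bbaa   (A,c)→(D,b,left)
state=D head=-2 tape=_[_]bbbaa   (D,_)→(B,c,right)
state=B head=-1 tape=_c[b]bbaa   (B,b)→(D,c,right)
state=D head=0 tape=_cc[b]baa   (D,b)→(E,_,right)
state=E head=1 tape=_cc_[b]aa   (E,b)→(A,_,left)
state=A head=0 tape=_cc[_]_aa   (A,_)→(B,_,left)
state=B head=-1 tape=_c[c]__aa   (B,c)→(A,b,left)
state=A head=-2 tape=_[c]b__aa   (A,c)→(D,b,left)
state=D head=-3 tape=[_]bb__aa   (D,_)→(B,c,right)
state=B head=-2 tape=c[b]b__aa   (B,b)→(D,c,right)
state=D head=-1 tape=cc[b]__aa   (D,b)→(E,_,right)
state=E head=0 tape=cc_[_]_aa   (E,_)→(C,a,right)
state=C head=1 tape=cc_a[_]aa   (C,_)→(B,a,left)
state=B head=0 tape=cc_[a]aaa
The non-blank tape span at halt is cc_aaaa.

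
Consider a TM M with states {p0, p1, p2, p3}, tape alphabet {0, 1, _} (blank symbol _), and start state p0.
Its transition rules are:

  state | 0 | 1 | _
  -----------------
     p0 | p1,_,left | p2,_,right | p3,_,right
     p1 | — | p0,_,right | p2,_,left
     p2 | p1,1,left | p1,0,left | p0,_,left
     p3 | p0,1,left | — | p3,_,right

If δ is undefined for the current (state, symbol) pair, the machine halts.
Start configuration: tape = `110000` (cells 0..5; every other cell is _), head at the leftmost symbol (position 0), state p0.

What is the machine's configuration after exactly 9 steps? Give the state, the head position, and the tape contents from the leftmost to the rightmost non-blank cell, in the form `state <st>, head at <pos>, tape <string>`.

p0 | __[1]10000   read 1 → write _, move right, go to p2
p2 | ___[1]0000   read 1 → write 0, move left, go to p1
p1 | __[_]00000   read _ → write _, move left, go to p2
p2 | _[_]_00000   read _ → write _, move left, go to p0
p0 | [_]__00000   read _ → write _, move right, go to p3
p3 | _[_]_00000   read _ → write _, move right, go to p3
p3 | __[_]00000   read _ → write _, move right, go to p3
p3 | ___[0]0000   read 0 → write 1, move left, go to p0
p0 | __[_]10000   read _ → write _, move right, go to p3
p3 | ___[1]0000
After 9 steps: state p3, head at 1, tape 10000.

state p3, head at 1, tape 10000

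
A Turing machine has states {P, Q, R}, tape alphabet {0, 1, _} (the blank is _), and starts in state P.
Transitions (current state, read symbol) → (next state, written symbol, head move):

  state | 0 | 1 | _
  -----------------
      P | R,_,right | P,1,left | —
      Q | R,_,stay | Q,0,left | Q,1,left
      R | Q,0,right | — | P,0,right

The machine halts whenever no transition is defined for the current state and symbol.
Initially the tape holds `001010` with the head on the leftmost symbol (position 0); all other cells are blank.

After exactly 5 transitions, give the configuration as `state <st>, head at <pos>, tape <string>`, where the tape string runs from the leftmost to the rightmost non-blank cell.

state=P head=0 tape=[0]01010   (P,0)→(R,_,right)
state=R head=1 tape=_[0]1010   (R,0)→(Q,0,right)
state=Q head=2 tape=_0[1]010   (Q,1)→(Q,0,left)
state=Q head=1 tape=_[0]0010   (Q,0)→(R,_,stay)
state=R head=1 tape=_[_]0010   (R,_)→(P,0,right)
state=P head=2 tape=_0[0]010
After 5 steps: state P, head at 2, tape 00010.

state P, head at 2, tape 00010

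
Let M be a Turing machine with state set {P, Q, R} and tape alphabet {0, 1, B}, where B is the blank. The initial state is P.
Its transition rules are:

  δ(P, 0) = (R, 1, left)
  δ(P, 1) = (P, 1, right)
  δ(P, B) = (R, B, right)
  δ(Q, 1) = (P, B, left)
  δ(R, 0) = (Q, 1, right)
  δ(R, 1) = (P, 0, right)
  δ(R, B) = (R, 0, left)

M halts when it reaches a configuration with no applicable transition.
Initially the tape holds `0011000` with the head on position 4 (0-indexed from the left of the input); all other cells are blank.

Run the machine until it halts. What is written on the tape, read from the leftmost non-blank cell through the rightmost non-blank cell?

P | 0011[0]00BBB   read 0 → write 1, move left, go to R
R | 001[1]100BBB   read 1 → write 0, move right, go to P
P | 0010[1]00BBB   read 1 → write 1, move right, go to P
P | 00101[0]0BBB   read 0 → write 1, move left, go to R
R | 0010[1]10BBB   read 1 → write 0, move right, go to P
P | 00100[1]0BBB   read 1 → write 1, move right, go to P
P | 001001[0]BBB   read 0 → write 1, move left, go to R
R | 00100[1]1BBB   read 1 → write 0, move right, go to P
P | 001000[1]BBB   read 1 → write 1, move right, go to P
P | 0010001[B]BB   read B → write B, move right, go to R
R | 0010001B[B]B   read B → write 0, move left, go to R
R | 0010001[B]0B   read B → write 0, move left, go to R
R | 001000[1]00B   read 1 → write 0, move right, go to P
P | 0010000[0]0B   read 0 → write 1, move left, go to R
R | 001000[0]10B   read 0 → write 1, move right, go to Q
Q | 0010001[1]0B   read 1 → write B, move left, go to P
P | 001000[1]B0B   read 1 → write 1, move right, go to P
P | 0010001[B]0B   read B → write B, move right, go to R
R | 0010001B[0]B   read 0 → write 1, move right, go to Q
Q | 0010001B1[B]
The non-blank tape span at halt is 0010001B1.

0010001B1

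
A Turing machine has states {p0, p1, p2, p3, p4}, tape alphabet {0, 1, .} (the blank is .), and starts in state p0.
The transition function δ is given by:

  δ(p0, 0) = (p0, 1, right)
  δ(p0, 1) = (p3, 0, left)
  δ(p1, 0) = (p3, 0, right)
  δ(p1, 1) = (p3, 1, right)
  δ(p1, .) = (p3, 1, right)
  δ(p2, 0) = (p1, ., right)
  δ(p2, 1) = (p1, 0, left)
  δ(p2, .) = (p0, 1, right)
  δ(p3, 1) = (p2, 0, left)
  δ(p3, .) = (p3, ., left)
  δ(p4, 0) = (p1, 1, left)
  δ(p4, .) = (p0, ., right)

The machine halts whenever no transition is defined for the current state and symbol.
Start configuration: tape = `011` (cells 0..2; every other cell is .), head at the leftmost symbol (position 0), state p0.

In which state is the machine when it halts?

p3

p0 | .[0]11   read 0 → write 1, move right, go to p0
p0 | .1[1]1   read 1 → write 0, move left, go to p3
p3 | .[1]01   read 1 → write 0, move left, go to p2
p2 | [.]001   read . → write 1, move right, go to p0
p0 | 1[0]01   read 0 → write 1, move right, go to p0
p0 | 11[0]1   read 0 → write 1, move right, go to p0
p0 | 111[1]   read 1 → write 0, move left, go to p3
p3 | 11[1]0   read 1 → write 0, move left, go to p2
p2 | 1[1]00   read 1 → write 0, move left, go to p1
p1 | [1]000   read 1 → write 1, move right, go to p3
p3 | 1[0]00
No transition is defined for (p3, 0); M halts in state p3.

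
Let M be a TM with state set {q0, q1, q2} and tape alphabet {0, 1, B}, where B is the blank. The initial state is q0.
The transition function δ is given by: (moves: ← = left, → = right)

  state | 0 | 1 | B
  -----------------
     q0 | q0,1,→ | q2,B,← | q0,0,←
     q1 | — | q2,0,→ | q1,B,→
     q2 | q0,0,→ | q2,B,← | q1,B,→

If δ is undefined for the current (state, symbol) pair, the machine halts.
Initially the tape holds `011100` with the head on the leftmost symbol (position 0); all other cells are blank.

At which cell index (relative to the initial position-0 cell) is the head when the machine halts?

6

q0 | B[0]11100B   read 0 → write 1, move →, go to q0
q0 | B1[1]1100B   read 1 → write B, move ←, go to q2
q2 | B[1]B1100B   read 1 → write B, move ←, go to q2
q2 | [B]BB1100B   read B → write B, move →, go to q1
q1 | B[B]B1100B   read B → write B, move →, go to q1
q1 | BB[B]1100B   read B → write B, move →, go to q1
q1 | BBB[1]100B   read 1 → write 0, move →, go to q2
q2 | BBB0[1]00B   read 1 → write B, move ←, go to q2
q2 | BBB[0]B00B   read 0 → write 0, move →, go to q0
q0 | BBB0[B]00B   read B → write 0, move ←, go to q0
q0 | BBB[0]000B   read 0 → write 1, move →, go to q0
q0 | BBB1[0]00B   read 0 → write 1, move →, go to q0
q0 | BBB11[0]0B   read 0 → write 1, move →, go to q0
q0 | BBB111[0]B   read 0 → write 1, move →, go to q0
q0 | BBB1111[B]   read B → write 0, move ←, go to q0
q0 | BBB111[1]0   read 1 → write B, move ←, go to q2
q2 | BBB11[1]B0   read 1 → write B, move ←, go to q2
q2 | BBB1[1]BB0   read 1 → write B, move ←, go to q2
q2 | BBB[1]BBB0   read 1 → write B, move ←, go to q2
q2 | BB[B]BBBB0   read B → write B, move →, go to q1
q1 | BBB[B]BBB0   read B → write B, move →, go to q1
q1 | BBBB[B]BB0   read B → write B, move →, go to q1
q1 | BBBBB[B]B0   read B → write B, move →, go to q1
q1 | BBBBBB[B]0   read B → write B, move →, go to q1
q1 | BBBBBBB[0]
At halt the head is at cell 6.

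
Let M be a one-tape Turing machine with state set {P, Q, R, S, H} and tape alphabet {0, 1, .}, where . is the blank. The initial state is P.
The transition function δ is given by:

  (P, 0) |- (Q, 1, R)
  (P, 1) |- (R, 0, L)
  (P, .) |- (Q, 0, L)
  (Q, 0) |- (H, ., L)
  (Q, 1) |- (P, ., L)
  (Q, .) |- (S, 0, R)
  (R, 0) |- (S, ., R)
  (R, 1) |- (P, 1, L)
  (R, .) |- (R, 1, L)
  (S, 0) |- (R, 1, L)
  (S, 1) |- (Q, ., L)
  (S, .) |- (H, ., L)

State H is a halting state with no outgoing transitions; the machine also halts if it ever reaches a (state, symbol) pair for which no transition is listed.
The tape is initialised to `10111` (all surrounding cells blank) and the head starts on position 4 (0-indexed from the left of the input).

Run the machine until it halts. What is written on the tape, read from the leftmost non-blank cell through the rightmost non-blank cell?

0.11110

state=P head=4 tape=..1011[1]   (P,1)→(R,0,L)
state=R head=3 tape=..101[1]0   (R,1)→(P,1,L)
state=P head=2 tape=..10[1]10   (P,1)→(R,0,L)
state=R head=1 tape=..1[0]010   (R,0)→(S,.,R)
state=S head=2 tape=..1.[0]10   (S,0)→(R,1,L)
state=R head=1 tape=..1[.]110   (R,.)→(R,1,L)
state=R head=0 tape=..[1]1110   (R,1)→(P,1,L)
state=P head=-1 tape=.[.]11110   (P,.)→(Q,0,L)
state=Q head=-2 tape=[.]011110   (Q,.)→(S,0,R)
state=S head=-1 tape=0[0]11110   (S,0)→(R,1,L)
state=R head=-2 tape=[0]111110   (R,0)→(S,.,R)
state=S head=-1 tape=.[1]11110   (S,1)→(Q,.,L)
state=Q head=-2 tape=[.].11110   (Q,.)→(S,0,R)
state=S head=-1 tape=0[.]11110   (S,.)→(H,.,L)
state=H head=-2 tape=[0].11110
The non-blank tape span at halt is 0.11110.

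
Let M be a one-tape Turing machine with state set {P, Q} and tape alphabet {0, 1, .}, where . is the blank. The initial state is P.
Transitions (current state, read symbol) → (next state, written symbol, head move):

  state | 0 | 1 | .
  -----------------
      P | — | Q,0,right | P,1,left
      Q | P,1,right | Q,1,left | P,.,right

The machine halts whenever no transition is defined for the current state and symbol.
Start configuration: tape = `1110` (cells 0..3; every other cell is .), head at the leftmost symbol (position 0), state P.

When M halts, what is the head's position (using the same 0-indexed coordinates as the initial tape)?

state=P head=0 tape=[1]110...   (P,1)→(Q,0,right)
state=Q head=1 tape=0[1]10...   (Q,1)→(Q,1,left)
state=Q head=0 tape=[0]110...   (Q,0)→(P,1,right)
state=P head=1 tape=1[1]10...   (P,1)→(Q,0,right)
state=Q head=2 tape=10[1]0...   (Q,1)→(Q,1,left)
state=Q head=1 tape=1[0]10...   (Q,0)→(P,1,right)
state=P head=2 tape=11[1]0...   (P,1)→(Q,0,right)
state=Q head=3 tape=110[0]...   (Q,0)→(P,1,right)
state=P head=4 tape=1101[.]..   (P,.)→(P,1,left)
state=P head=3 tape=110[1]1..   (P,1)→(Q,0,right)
state=Q head=4 tape=1100[1]..   (Q,1)→(Q,1,left)
state=Q head=3 tape=110[0]1..   (Q,0)→(P,1,right)
state=P head=4 tape=1101[1]..   (P,1)→(Q,0,right)
state=Q head=5 tape=11010[.].   (Q,.)→(P,.,right)
state=P head=6 tape=11010.[.]   (P,.)→(P,1,left)
state=P head=5 tape=11010[.]1   (P,.)→(P,1,left)
state=P head=4 tape=1101[0]11
At halt the head is at cell 4.

4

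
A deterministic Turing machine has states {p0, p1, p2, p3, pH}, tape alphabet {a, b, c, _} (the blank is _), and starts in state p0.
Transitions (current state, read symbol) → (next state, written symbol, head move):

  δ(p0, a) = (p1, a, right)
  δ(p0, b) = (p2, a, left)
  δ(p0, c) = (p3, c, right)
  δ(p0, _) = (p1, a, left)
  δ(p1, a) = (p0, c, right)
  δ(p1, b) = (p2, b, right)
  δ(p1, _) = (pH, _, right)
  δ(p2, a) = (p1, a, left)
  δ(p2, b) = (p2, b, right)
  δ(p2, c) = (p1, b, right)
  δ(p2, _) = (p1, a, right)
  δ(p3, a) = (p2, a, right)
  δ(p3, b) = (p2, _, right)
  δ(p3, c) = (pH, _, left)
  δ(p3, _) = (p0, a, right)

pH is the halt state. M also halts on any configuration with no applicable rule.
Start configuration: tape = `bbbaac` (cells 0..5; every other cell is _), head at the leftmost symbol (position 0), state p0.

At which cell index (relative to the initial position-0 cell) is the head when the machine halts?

p0 | _[b]bbaac____   read b → write a, move left, go to p2
p2 | [_]abbaac____   read _ → write a, move right, go to p1
p1 | a[a]bbaac____   read a → write c, move right, go to p0
p0 | ac[b]baac____   read b → write a, move left, go to p2
p2 | a[c]abaac____   read c → write b, move right, go to p1
p1 | ab[a]baac____   read a → write c, move right, go to p0
p0 | abc[b]aac____   read b → write a, move left, go to p2
p2 | ab[c]aaac____   read c → write b, move right, go to p1
p1 | abb[a]aac____   read a → write c, move right, go to p0
p0 | abbc[a]ac____   read a → write a, move right, go to p1
p1 | abbca[a]c____   read a → write c, move right, go to p0
p0 | abbcac[c]____   read c → write c, move right, go to p3
p3 | abbcacc[_]___   read _ → write a, move right, go to p0
p0 | abbcacca[_]__   read _ → write a, move left, go to p1
p1 | abbcacc[a]a__   read a → write c, move right, go to p0
p0 | abbcaccc[a]__   read a → write a, move right, go to p1
p1 | abbcaccca[_]_   read _ → write _, move right, go to pH
pH | abbcaccca_[_]
At halt the head is at cell 9.

9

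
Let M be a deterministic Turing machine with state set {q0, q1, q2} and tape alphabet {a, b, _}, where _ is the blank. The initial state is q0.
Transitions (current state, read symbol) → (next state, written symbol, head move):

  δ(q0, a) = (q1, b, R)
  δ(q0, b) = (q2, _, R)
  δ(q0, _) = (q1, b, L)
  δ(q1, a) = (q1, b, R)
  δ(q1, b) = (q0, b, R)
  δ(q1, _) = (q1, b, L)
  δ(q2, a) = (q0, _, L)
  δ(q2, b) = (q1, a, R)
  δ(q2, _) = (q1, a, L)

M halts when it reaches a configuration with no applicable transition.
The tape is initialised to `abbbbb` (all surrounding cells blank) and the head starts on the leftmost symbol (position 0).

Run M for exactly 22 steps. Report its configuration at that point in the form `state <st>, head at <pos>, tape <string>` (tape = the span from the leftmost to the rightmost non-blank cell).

state q2, head at 6, tape bb_ab

state=q0 head=0 tape=[a]bbbbb_   (q0,a)→(q1,b,R)
state=q1 head=1 tape=b[b]bbbb_   (q1,b)→(q0,b,R)
state=q0 head=2 tape=bb[b]bbb_   (q0,b)→(q2,_,R)
state=q2 head=3 tape=bb_[b]bb_   (q2,b)→(q1,a,R)
state=q1 head=4 tape=bb_a[b]b_   (q1,b)→(q0,b,R)
state=q0 head=5 tape=bb_ab[b]_   (q0,b)→(q2,_,R)
state=q2 head=6 tape=bb_ab_[_]   (q2,_)→(q1,a,L)
state=q1 head=5 tape=bb_ab[_]a   (q1,_)→(q1,b,L)
state=q1 head=4 tape=bb_a[b]ba   (q1,b)→(q0,b,R)
state=q0 head=5 tape=bb_ab[b]a   (q0,b)→(q2,_,R)
state=q2 head=6 tape=bb_ab_[a]   (q2,a)→(q0,_,L)
state=q0 head=5 tape=bb_ab[_]_   (q0,_)→(q1,b,L)
state=q1 head=4 tape=bb_a[b]b_   (q1,b)→(q0,b,R)
state=q0 head=5 tape=bb_ab[b]_   (q0,b)→(q2,_,R)
state=q2 head=6 tape=bb_ab_[_]   (q2,_)→(q1,a,L)
state=q1 head=5 tape=bb_ab[_]a   (q1,_)→(q1,b,L)
state=q1 head=4 tape=bb_a[b]ba   (q1,b)→(q0,b,R)
state=q0 head=5 tape=bb_ab[b]a   (q0,b)→(q2,_,R)
state=q2 head=6 tape=bb_ab_[a]   (q2,a)→(q0,_,L)
state=q0 head=5 tape=bb_ab[_]_   (q0,_)→(q1,b,L)
state=q1 head=4 tape=bb_a[b]b_   (q1,b)→(q0,b,R)
state=q0 head=5 tape=bb_ab[b]_   (q0,b)→(q2,_,R)
state=q2 head=6 tape=bb_ab_[_]
After 22 steps: state q2, head at 6, tape bb_ab.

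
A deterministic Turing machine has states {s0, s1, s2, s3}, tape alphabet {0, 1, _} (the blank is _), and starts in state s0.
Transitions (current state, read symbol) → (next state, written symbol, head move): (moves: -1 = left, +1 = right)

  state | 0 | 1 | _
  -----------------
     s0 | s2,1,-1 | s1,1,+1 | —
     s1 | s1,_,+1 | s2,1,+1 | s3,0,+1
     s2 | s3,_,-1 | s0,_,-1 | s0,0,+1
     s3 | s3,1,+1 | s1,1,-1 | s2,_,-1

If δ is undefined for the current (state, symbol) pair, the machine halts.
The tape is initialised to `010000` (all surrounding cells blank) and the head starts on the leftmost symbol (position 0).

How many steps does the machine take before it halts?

state=s0 head=0 tape=_[0]10000   (s0,0)→(s2,1,-1)
state=s2 head=-1 tape=[_]110000   (s2,_)→(s0,0,+1)
state=s0 head=0 tape=0[1]10000   (s0,1)→(s1,1,+1)
state=s1 head=1 tape=01[1]0000   (s1,1)→(s2,1,+1)
state=s2 head=2 tape=011[0]000   (s2,0)→(s3,_,-1)
state=s3 head=1 tape=01[1]_000   (s3,1)→(s1,1,-1)
state=s1 head=0 tape=0[1]1_000   (s1,1)→(s2,1,+1)
state=s2 head=1 tape=01[1]_000   (s2,1)→(s0,_,-1)
state=s0 head=0 tape=0[1]__000   (s0,1)→(s1,1,+1)
state=s1 head=1 tape=01[_]_000   (s1,_)→(s3,0,+1)
state=s3 head=2 tape=010[_]000   (s3,_)→(s2,_,-1)
state=s2 head=1 tape=01[0]_000   (s2,0)→(s3,_,-1)
state=s3 head=0 tape=0[1]__000   (s3,1)→(s1,1,-1)
state=s1 head=-1 tape=[0]1__000   (s1,0)→(s1,_,+1)
state=s1 head=0 tape=_[1]__000   (s1,1)→(s2,1,+1)
state=s2 head=1 tape=_1[_]_000   (s2,_)→(s0,0,+1)
state=s0 head=2 tape=_10[_]000
M halts after 16 transitions.

16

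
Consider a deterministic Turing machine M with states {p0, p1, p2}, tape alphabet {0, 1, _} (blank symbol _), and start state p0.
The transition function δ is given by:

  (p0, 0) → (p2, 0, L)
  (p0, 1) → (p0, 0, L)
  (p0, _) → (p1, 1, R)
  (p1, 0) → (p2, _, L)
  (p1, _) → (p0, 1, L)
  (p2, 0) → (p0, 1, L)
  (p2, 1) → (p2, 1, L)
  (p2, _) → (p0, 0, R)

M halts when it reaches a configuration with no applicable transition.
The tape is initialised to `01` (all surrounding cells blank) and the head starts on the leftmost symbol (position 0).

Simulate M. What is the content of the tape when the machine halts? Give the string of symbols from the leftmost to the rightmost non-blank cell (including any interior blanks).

p0 | __[0]1   read 0 → write 0, move L, go to p2
p2 | _[_]01   read _ → write 0, move R, go to p0
p0 | _0[0]1   read 0 → write 0, move L, go to p2
p2 | _[0]01   read 0 → write 1, move L, go to p0
p0 | [_]101   read _ → write 1, move R, go to p1
p1 | 1[1]01
The non-blank tape span at halt is 1101.

1101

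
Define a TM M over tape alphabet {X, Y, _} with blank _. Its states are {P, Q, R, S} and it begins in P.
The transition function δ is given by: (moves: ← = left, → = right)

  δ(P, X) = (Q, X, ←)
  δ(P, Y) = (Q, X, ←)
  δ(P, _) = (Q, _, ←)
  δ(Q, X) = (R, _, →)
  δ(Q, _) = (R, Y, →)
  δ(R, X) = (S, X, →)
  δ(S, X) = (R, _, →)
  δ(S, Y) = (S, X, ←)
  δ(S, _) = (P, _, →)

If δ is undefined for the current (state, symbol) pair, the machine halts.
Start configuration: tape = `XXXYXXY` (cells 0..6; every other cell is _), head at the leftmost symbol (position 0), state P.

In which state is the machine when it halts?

R

P | _[X]XXYXXY__   read X → write X, move ←, go to Q
Q | [_]XXXYXXY__   read _ → write Y, move →, go to R
R | Y[X]XXYXXY__   read X → write X, move →, go to S
S | YX[X]XYXXY__   read X → write _, move →, go to R
R | YX_[X]YXXY__   read X → write X, move →, go to S
S | YX_X[Y]XXY__   read Y → write X, move ←, go to S
S | YX_[X]XXXY__   read X → write _, move →, go to R
R | YX__[X]XXY__   read X → write X, move →, go to S
S | YX__X[X]XY__   read X → write _, move →, go to R
R | YX__X_[X]Y__   read X → write X, move →, go to S
S | YX__X_X[Y]__   read Y → write X, move ←, go to S
S | YX__X_[X]X__   read X → write _, move →, go to R
R | YX__X__[X]__   read X → write X, move →, go to S
S | YX__X__X[_]_   read _ → write _, move →, go to P
P | YX__X__X_[_]   read _ → write _, move ←, go to Q
Q | YX__X__X[_]_   read _ → write Y, move →, go to R
R | YX__X__XY[_]
No transition is defined for (R, _); M halts in state R.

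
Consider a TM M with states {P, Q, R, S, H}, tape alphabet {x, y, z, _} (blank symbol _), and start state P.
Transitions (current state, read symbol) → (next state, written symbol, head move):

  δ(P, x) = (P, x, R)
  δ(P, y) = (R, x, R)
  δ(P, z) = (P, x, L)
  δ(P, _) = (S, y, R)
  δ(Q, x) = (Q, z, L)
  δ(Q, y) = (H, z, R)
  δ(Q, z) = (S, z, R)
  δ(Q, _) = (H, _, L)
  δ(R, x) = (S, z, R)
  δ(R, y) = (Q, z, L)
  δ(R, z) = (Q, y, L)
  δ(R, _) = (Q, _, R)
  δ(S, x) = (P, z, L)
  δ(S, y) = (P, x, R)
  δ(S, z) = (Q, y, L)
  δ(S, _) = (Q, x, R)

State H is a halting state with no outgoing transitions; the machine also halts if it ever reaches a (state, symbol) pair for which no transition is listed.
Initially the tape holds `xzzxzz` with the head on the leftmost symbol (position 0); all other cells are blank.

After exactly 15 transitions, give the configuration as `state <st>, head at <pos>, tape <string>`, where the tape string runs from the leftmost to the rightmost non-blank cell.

state=P head=0 tape=[x]zzxzz__   (P,x)→(P,x,R)
state=P head=1 tape=x[z]zxzz__   (P,z)→(P,x,L)
state=P head=0 tape=[x]xzxzz__   (P,x)→(P,x,R)
state=P head=1 tape=x[x]zxzz__   (P,x)→(P,x,R)
state=P head=2 tape=xx[z]xzz__   (P,z)→(P,x,L)
state=P head=1 tape=x[x]xxzz__   (P,x)→(P,x,R)
state=P head=2 tape=xx[x]xzz__   (P,x)→(P,x,R)
state=P head=3 tape=xxx[x]zz__   (P,x)→(P,x,R)
state=P head=4 tape=xxxx[z]z__   (P,z)→(P,x,L)
state=P head=3 tape=xxx[x]xz__   (P,x)→(P,x,R)
state=P head=4 tape=xxxx[x]z__   (P,x)→(P,x,R)
state=P head=5 tape=xxxxx[z]__   (P,z)→(P,x,L)
state=P head=4 tape=xxxx[x]x__   (P,x)→(P,x,R)
state=P head=5 tape=xxxxx[x]__   (P,x)→(P,x,R)
state=P head=6 tape=xxxxxx[_]_   (P,_)→(S,y,R)
state=S head=7 tape=xxxxxxy[_]
After 15 steps: state S, head at 7, tape xxxxxxy.

state S, head at 7, tape xxxxxxy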